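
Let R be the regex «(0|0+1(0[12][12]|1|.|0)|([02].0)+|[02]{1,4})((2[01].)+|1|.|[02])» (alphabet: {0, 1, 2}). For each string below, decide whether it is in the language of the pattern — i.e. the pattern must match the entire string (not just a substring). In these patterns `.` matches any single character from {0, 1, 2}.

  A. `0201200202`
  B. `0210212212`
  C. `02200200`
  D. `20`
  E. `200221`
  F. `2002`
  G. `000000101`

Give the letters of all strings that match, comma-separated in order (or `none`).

A, B, C, D, F, G

A. `0201200202` → match
B. `0210212212` → match
C. `02200200` → match
D. `20` → match
E. `200221` → no match
F. `2002` → match
G. `000000101` → match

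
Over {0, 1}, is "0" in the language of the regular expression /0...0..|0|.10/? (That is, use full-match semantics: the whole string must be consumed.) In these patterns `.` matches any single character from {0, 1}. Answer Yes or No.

Yes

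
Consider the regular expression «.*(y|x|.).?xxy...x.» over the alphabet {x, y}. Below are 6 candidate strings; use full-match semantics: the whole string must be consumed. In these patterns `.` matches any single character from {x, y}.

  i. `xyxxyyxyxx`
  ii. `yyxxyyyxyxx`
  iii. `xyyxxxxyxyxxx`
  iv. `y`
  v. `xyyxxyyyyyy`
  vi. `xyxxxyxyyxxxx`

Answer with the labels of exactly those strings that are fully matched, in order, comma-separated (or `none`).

i. `xyxxyyxyxx` → match
ii. `yyxxyyyxyxx` → no match
iii → match
iv. `y` → no match
v. `xyyxxyyyyyy` → no match
vi → no match

i, iii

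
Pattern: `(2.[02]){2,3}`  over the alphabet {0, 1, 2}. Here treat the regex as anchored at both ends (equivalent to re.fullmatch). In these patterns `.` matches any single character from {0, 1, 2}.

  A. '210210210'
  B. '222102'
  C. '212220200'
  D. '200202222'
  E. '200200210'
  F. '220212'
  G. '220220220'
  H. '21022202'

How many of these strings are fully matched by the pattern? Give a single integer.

6

A → match
B → no match
C → match
D → match
E → match
F → match
G → match
H → no match
Total matched: 6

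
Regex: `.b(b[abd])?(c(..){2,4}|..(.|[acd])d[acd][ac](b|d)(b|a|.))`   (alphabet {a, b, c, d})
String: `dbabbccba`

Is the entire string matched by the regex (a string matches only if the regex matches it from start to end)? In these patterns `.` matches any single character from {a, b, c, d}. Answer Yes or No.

No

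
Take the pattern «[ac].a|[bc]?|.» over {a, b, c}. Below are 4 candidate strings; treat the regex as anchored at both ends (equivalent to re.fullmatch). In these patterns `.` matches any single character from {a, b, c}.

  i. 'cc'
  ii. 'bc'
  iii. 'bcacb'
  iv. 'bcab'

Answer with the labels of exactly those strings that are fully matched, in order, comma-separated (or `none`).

i → no match
ii → no match
iii → no match
iv → no match

none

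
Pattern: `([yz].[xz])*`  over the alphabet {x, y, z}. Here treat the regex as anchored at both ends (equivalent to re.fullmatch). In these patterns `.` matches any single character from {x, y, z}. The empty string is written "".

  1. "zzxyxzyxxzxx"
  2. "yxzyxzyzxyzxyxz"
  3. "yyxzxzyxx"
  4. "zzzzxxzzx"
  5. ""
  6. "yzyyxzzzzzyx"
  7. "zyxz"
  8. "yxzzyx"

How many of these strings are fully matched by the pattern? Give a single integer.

1 → match
2 → match
3 → match
4 → match
5 → match
6 → no match
7 → no match
8 → match
Total matched: 6

6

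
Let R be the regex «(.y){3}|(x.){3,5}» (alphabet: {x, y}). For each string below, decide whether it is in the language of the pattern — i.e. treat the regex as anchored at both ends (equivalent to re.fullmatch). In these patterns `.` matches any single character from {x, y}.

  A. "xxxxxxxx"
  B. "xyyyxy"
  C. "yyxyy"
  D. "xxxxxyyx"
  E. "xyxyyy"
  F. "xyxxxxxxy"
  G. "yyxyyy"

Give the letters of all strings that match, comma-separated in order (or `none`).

A, B, E, G

A. "xxxxxxxx" → match
B. "xyyyxy" → match
C. "yyxyy" → no match
D. "xxxxxyyx" → no match
E. "xyxyyy" → match
F. "xyxxxxxxy" → no match
G. "yyxyyy" → match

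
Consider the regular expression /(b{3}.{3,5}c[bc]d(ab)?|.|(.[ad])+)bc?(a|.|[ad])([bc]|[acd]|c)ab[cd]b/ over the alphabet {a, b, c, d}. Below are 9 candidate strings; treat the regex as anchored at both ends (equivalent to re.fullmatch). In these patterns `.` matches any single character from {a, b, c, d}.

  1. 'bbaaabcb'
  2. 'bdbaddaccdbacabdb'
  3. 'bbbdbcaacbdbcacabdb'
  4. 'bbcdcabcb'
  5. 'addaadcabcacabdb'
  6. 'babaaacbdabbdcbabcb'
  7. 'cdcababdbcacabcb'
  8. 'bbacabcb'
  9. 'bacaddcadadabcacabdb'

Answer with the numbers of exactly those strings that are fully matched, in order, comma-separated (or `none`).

1, 3, 4, 5, 7, 8, 9

1 → match
2 → no match
3 → match
4 → match
5 → match
6 → no match
7 → match
8 → match
9 → match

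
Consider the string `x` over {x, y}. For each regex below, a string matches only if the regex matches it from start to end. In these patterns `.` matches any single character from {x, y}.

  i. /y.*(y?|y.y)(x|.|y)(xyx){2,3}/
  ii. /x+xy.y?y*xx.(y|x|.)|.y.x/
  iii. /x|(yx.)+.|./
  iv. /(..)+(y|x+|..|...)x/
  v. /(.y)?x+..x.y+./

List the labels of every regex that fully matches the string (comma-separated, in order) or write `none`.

i → no match — must start with `y`
ii → no match
iii → match
iv → no match
v → no match

iii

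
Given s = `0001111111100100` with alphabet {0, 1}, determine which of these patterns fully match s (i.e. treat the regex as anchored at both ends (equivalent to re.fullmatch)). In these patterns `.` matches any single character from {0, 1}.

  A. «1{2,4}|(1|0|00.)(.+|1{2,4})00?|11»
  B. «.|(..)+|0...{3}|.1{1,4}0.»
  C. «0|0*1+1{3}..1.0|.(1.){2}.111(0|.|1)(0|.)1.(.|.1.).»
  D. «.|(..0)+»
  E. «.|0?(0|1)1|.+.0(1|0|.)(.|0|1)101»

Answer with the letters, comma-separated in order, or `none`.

A → match
B → match
C → match
D → no match
E → no match

A, B, C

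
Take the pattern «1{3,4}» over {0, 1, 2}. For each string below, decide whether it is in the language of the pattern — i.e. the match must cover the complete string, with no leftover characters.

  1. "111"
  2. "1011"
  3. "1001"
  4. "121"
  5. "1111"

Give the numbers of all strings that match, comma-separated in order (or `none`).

1, 5

1. "111" → match
2. "1011" → no match
3. "1001" → no match
4. "121" → no match
5. "1111" → match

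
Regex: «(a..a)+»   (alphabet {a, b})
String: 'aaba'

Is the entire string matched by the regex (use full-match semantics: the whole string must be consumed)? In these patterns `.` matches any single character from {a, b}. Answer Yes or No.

Yes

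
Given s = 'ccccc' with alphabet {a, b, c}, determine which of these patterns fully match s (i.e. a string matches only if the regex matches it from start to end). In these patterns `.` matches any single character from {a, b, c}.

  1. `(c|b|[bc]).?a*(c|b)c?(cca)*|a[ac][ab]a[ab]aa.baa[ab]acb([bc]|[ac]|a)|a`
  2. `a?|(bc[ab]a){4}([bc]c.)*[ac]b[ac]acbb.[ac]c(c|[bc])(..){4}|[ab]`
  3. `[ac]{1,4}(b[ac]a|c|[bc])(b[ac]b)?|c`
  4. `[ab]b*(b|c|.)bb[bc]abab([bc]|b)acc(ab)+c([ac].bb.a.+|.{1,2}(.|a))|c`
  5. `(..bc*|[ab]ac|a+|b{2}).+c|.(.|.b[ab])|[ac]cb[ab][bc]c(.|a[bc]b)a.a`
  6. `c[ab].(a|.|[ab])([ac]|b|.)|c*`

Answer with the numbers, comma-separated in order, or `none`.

3, 6

1 → no match
2 → no match
3 → match
4 → no match
5 → no match
6 → match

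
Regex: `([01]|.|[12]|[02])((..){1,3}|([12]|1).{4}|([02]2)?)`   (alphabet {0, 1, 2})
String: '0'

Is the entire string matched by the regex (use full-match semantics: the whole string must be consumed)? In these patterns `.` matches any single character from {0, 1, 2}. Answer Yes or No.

Yes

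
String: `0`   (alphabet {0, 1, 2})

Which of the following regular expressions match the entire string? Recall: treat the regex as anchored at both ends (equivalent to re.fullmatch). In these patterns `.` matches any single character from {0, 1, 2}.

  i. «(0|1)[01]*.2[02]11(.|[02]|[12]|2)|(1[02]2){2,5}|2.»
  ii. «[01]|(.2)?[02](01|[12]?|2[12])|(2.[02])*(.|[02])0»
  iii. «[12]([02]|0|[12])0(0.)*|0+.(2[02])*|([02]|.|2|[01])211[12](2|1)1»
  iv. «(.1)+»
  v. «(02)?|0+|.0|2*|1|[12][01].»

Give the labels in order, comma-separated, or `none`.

i → no match
ii → match
iii → no match
iv → no match — must end with `1`
v → match

ii, v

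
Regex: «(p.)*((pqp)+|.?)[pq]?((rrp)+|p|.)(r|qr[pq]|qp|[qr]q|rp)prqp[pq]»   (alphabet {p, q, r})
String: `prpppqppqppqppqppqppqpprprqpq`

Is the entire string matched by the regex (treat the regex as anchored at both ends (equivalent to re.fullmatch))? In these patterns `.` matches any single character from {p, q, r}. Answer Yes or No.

Yes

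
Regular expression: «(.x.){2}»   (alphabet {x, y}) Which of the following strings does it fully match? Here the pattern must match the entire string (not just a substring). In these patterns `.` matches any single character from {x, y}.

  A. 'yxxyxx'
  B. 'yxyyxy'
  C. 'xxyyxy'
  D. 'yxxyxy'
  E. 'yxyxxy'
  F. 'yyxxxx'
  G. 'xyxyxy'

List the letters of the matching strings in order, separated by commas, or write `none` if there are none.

A, B, C, D, E

A. 'yxxyxx' → match
B. 'yxyyxy' → match
C. 'xxyyxy' → match
D. 'yxxyxy' → match
E. 'yxyxxy' → match
F. 'yyxxxx' → no match
G. 'xyxyxy' → no match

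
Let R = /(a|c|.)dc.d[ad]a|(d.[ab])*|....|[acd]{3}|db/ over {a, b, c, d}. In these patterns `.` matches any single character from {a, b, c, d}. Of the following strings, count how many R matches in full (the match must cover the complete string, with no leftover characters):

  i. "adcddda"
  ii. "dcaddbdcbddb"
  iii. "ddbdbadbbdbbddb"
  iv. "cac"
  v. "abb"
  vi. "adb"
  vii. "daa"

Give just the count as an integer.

5

i → match
ii → match
iii → match
iv → match
v → no match
vi → no match
vii → match
Total matched: 5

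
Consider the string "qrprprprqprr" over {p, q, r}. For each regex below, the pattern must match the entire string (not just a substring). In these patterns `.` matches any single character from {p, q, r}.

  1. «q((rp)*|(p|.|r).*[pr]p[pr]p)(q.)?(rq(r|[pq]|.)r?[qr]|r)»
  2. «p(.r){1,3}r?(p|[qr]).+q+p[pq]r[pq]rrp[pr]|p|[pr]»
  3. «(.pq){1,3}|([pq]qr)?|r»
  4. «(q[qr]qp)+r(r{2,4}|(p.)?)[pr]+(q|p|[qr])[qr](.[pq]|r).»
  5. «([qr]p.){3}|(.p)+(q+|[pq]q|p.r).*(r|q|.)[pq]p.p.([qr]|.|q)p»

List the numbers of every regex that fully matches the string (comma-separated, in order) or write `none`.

1 → match
2 → no match
3 → no match
4 → no match
5 → no match

1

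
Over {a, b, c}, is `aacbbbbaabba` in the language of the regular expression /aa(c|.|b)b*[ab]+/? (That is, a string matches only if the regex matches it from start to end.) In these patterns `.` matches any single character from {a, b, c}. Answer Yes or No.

Yes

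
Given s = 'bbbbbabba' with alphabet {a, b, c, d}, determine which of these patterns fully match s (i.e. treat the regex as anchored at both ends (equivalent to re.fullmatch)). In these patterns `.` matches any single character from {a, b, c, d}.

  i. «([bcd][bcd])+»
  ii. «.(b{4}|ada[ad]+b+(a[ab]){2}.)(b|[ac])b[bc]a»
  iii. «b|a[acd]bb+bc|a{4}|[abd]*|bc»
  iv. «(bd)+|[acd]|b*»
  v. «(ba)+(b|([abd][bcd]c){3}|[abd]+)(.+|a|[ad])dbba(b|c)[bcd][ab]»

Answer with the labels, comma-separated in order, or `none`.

i → no match
ii → match
iii → match
iv → no match
v → no match — must start with 'ba'

ii, iii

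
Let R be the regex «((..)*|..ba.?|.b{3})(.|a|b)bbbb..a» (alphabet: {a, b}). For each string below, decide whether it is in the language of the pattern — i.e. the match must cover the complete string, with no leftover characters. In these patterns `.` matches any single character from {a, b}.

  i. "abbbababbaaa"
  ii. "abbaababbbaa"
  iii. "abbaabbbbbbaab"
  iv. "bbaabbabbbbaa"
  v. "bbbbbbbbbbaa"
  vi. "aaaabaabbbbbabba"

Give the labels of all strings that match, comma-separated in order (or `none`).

i → no match
ii → no match
iii → no match — must end with "a"
iv → no match
v → match
vi → no match

v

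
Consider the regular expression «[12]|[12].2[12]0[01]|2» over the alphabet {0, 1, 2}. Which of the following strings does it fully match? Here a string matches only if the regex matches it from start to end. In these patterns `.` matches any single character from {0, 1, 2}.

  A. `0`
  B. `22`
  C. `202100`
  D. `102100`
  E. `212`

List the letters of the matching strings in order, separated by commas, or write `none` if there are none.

A → no match
B → no match
C → match
D → match
E → no match

C, D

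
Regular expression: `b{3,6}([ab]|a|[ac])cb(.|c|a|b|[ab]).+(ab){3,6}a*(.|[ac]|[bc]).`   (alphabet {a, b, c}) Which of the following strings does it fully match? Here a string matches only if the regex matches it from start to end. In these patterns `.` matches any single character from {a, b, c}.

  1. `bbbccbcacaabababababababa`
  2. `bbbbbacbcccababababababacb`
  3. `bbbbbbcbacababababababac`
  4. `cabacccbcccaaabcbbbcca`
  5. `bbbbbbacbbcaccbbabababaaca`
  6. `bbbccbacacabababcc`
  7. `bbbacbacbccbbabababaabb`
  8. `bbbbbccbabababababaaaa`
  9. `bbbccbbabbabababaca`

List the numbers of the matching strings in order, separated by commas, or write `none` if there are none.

1 → match
2 → match
3 → match
4 → no match — must start with `b`
5 → match
6 → match
7 → match
8 → match
9 → match

1, 2, 3, 5, 6, 7, 8, 9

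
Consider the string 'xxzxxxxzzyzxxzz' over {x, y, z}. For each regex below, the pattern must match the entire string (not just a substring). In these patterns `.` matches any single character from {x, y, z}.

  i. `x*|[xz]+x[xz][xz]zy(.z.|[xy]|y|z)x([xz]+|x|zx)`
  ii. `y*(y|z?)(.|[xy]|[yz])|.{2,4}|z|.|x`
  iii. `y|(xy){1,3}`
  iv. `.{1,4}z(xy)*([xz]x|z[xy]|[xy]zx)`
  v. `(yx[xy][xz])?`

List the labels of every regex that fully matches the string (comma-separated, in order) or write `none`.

i

i → match
ii → no match
iii → no match
iv → no match
v → no match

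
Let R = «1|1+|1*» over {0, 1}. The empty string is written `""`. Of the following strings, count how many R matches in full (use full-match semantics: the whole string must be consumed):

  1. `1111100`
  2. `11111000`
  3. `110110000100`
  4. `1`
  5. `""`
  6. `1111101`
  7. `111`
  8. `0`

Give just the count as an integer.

1 → no match
2 → no match
3 → no match
4 → match
5 → match
6 → no match
7 → match
8 → no match
Total matched: 3

3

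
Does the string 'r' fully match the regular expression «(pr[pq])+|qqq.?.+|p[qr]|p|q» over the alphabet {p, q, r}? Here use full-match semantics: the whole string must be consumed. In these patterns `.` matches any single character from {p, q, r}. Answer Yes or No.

No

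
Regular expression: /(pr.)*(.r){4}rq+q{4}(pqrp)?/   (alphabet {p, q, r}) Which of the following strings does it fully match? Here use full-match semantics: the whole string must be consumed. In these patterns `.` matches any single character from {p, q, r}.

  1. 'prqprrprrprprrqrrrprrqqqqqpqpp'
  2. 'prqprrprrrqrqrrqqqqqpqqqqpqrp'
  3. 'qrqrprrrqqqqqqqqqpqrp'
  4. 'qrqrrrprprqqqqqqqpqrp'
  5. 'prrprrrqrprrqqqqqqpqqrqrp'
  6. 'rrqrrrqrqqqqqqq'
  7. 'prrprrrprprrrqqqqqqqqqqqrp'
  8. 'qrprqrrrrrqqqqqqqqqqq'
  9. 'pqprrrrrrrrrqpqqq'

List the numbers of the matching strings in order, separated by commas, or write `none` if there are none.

1 → no match
2 → no match
3 → no match
4 → no match
5 → no match
6 → no match
7 → no match
8 → no match
9 → no match

none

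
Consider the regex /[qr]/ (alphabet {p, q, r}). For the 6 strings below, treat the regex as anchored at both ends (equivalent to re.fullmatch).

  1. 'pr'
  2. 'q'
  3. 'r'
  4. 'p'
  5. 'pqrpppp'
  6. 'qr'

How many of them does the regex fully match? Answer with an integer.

2

1 → no match
2 → match
3 → match
4 → no match
5 → no match
6 → no match
Total matched: 2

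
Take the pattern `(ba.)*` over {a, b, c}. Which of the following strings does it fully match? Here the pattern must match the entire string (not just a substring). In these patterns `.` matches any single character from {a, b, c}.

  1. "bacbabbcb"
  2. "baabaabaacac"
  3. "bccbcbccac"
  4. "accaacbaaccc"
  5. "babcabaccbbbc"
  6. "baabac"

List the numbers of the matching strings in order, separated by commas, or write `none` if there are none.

6

1. "bacbabbcb" → no match
2. "baabaabaacac" → no match
3. "bccbcbccac" → no match
4. "accaacbaaccc" → no match
5 → no match
6. "baabac" → match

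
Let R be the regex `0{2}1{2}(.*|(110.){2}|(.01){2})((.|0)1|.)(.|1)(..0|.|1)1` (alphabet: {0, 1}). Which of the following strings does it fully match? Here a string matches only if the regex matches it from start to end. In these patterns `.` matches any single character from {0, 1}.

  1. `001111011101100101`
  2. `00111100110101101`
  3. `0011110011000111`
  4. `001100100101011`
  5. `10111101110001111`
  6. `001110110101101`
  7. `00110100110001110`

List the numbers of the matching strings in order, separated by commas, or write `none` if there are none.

1 → match
2 → match
3 → match
4 → match
5 → no match — must start with `0`
6 → match
7 → no match — must end with `1`

1, 2, 3, 4, 6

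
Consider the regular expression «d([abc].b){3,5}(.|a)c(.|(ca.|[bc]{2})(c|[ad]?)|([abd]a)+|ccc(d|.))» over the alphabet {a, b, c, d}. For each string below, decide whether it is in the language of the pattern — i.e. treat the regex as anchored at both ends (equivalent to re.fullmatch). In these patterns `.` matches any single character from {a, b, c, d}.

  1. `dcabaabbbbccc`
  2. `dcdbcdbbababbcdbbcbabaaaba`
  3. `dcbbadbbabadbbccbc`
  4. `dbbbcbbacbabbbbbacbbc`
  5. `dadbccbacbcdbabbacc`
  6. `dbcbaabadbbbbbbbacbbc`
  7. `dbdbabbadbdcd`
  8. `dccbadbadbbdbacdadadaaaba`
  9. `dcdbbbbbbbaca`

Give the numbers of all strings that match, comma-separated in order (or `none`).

1 → match
2 → match
3 → match
4 → match
5 → match
6 → match
7 → match
8 → match
9 → match

1, 2, 3, 4, 5, 6, 7, 8, 9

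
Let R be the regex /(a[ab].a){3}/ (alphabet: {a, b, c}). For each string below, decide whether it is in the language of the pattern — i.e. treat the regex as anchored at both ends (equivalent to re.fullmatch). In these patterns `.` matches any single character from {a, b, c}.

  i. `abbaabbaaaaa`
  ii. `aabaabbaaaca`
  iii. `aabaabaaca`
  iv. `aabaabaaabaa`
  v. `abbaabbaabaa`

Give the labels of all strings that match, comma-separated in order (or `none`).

i. `abbaabbaaaaa` → match
ii. `aabaabbaaaca` → match
iii. `aabaabaaca` → no match
iv. `aabaabaaabaa` → match
v. `abbaabbaabaa` → match

i, ii, iv, v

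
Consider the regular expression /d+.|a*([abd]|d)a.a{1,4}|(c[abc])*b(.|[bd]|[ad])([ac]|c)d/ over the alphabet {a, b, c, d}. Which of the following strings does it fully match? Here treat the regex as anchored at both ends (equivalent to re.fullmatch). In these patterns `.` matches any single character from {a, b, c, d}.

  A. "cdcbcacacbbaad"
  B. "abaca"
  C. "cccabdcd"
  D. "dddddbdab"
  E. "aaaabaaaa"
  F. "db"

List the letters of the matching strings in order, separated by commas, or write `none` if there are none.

B, C, E, F

A → no match
B → match
C → match
D → no match
E → match
F → match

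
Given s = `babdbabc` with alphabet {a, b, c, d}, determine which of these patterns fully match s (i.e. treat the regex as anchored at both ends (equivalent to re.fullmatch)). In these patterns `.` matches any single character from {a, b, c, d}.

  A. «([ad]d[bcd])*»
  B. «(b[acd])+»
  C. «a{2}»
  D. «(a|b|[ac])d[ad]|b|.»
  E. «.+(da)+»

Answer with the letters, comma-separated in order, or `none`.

A → no match
B → match
C → no match — must start with `a`
D → no match
E → no match — must end with `da`

B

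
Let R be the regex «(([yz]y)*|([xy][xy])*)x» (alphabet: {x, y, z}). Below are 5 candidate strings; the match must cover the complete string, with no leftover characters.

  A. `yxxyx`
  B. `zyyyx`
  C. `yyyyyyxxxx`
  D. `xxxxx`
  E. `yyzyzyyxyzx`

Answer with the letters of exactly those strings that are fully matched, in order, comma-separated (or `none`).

A, B, D

A → match
B → match
C → no match
D → match
E → no match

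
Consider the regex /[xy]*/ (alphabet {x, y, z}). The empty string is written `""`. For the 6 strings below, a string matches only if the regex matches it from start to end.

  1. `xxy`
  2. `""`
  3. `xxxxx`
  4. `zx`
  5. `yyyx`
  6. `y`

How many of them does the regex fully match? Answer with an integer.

5

1 → match
2 → match
3 → match
4 → no match
5 → match
6 → match
Total matched: 5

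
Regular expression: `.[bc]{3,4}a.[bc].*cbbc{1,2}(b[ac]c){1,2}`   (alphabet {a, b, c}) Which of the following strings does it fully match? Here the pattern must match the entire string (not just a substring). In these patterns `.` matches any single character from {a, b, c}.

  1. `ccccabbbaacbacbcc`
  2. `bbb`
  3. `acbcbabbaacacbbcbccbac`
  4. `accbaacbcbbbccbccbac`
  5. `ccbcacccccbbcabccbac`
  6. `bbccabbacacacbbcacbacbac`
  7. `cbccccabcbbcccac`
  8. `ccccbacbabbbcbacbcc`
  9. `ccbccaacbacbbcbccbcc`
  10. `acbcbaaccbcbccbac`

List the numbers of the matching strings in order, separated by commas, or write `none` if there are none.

3, 9

1 → no match
2 → no match — must end with `c`
3 → match
4 → no match
5 → no match
6 → no match
7 → no match
8 → no match
9 → match
10 → no match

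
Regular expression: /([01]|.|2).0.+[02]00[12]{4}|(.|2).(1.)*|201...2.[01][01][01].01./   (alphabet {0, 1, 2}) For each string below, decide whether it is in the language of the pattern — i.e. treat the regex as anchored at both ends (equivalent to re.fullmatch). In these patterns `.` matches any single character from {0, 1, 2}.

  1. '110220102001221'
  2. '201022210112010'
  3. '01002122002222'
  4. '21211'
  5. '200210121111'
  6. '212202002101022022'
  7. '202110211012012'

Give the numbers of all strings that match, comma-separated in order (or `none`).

1, 2, 3

1 → match
2 → match
3 → match
4 → no match
5 → no match
6 → no match
7 → no match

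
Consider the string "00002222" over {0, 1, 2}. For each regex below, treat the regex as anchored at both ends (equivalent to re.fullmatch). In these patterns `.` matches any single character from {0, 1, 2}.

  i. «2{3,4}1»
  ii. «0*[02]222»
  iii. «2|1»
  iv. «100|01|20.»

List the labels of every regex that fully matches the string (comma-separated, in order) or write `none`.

i → no match — must start with "2"
ii → match
iii → no match
iv → no match

ii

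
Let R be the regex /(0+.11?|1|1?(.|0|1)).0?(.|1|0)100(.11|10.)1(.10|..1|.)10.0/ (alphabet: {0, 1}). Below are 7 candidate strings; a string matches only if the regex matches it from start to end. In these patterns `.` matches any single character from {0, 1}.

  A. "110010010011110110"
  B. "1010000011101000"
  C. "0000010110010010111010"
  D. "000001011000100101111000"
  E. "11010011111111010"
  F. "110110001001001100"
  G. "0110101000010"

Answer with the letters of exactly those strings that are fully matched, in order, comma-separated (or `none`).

A → no match
B → no match
C → match
D → no match
E → match
F → no match
G → no match

C, E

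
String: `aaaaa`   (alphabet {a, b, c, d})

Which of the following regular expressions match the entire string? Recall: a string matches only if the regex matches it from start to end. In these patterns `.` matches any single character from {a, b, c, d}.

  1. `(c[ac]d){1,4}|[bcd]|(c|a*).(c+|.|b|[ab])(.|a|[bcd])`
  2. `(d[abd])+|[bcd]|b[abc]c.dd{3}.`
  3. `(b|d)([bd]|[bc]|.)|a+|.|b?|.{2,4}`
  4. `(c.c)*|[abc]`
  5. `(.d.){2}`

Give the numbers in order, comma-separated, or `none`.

1, 3

1 → match
2 → no match
3 → match
4 → no match
5 → no match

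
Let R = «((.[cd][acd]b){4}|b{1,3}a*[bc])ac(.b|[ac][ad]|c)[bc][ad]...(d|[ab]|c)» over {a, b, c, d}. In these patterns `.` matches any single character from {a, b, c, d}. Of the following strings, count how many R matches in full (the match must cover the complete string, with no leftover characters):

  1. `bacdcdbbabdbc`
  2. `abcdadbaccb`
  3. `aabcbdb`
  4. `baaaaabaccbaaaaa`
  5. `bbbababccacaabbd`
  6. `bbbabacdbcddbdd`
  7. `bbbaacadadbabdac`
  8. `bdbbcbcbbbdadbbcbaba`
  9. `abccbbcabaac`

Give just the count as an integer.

2

1 → no match
2 → no match
3 → no match
4 → match
5 → no match
6 → match
7 → no match
8 → no match
9 → no match
Total matched: 2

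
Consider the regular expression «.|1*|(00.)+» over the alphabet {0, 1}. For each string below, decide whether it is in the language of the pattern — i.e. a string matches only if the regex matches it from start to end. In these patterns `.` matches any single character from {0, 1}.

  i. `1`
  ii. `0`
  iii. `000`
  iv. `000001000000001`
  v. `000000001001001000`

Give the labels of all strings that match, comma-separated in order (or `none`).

i, ii, iii, iv, v

i → match
ii → match
iii → match
iv → match
v → match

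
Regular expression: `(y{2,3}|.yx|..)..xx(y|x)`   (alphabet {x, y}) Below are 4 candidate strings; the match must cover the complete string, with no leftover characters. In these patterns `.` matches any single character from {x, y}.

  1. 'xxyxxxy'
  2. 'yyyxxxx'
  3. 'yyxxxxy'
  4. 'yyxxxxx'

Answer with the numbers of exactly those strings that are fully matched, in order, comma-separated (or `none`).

1, 2, 3, 4

1. 'xxyxxxy' → match
2. 'yyyxxxx' → match
3. 'yyxxxxy' → match
4. 'yyxxxxx' → match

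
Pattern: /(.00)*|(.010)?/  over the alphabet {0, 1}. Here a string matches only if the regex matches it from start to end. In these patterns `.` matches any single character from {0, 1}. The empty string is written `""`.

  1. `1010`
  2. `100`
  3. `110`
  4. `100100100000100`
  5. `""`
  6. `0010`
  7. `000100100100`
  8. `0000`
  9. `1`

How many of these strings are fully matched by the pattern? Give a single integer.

6

1 → match
2 → match
3 → no match
4 → match
5 → match
6 → match
7 → match
8 → no match
9 → no match
Total matched: 6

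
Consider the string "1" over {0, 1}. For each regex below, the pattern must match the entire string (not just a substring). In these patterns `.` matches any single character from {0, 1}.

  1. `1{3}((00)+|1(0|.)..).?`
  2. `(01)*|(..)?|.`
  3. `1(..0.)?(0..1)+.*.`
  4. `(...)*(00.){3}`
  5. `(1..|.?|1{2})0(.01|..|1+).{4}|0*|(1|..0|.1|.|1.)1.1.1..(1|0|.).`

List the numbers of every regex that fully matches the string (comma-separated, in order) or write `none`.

2

1 → no match
2 → match
3 → no match
4 → no match
5 → no match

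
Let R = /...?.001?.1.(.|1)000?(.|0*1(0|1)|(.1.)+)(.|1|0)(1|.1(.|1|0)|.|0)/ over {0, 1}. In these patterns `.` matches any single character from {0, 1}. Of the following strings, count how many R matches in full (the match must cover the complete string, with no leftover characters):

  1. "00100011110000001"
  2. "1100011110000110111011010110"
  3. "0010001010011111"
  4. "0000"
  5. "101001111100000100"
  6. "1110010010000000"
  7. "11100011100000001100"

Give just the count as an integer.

3

1 → match
2 → no match
3 → match
4. "0000" → no match
5 → no match
6 → no match
7 → match
Total matched: 3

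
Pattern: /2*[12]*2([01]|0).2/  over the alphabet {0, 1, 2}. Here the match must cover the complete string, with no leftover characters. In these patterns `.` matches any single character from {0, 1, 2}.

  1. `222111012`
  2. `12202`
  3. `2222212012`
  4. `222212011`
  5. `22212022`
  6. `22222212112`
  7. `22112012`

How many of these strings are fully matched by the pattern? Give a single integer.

4

1. `222111012` → no match
2. `12202` → no match
3. `2222212012` → match
4. `222212011` → no match — must end with `2`
5. `22212022` → match
6. `22222212112` → match
7. `22112012` → match
Total matched: 4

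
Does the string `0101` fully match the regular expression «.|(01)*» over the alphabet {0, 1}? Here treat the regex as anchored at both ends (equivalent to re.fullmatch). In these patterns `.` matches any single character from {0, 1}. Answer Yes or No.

Yes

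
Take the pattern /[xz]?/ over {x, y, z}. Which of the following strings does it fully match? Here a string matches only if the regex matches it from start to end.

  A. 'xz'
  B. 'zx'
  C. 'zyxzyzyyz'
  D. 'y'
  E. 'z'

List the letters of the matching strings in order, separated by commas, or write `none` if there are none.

A → no match
B → no match
C → no match
D → no match
E → match

E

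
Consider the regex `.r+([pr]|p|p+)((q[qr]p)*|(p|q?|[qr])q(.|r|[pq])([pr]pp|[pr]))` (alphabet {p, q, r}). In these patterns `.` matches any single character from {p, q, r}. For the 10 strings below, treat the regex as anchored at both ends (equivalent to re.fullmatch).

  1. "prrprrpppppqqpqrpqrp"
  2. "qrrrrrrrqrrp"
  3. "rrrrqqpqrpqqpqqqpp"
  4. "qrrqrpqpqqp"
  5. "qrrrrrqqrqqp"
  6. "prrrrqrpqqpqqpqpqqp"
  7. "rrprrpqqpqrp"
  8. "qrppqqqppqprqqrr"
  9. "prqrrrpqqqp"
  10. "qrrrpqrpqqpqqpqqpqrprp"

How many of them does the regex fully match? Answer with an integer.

1 → no match
2 → no match
3 → no match
4 → no match
5 → no match
6 → no match
7 → no match
8 → no match
9 → no match
10 → no match
Total matched: 0

0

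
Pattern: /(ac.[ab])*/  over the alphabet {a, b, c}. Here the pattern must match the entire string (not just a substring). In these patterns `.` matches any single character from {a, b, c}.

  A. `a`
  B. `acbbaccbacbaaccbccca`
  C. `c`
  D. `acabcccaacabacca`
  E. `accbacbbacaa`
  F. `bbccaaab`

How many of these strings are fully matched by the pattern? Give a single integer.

1

A → no match
B → no match
C → no match
D → no match
E → match
F → no match
Total matched: 1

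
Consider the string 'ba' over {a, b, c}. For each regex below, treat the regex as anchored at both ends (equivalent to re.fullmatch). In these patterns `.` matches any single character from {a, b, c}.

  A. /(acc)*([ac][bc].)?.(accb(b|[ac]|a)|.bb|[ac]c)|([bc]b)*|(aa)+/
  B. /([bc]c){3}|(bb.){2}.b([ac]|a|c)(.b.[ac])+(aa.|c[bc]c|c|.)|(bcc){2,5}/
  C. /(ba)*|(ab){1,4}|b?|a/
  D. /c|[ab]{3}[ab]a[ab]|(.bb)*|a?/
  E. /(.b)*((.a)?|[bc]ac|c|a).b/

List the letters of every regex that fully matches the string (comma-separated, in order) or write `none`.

A → no match
B → no match
C → match
D → no match
E → no match — must end with 'b'

C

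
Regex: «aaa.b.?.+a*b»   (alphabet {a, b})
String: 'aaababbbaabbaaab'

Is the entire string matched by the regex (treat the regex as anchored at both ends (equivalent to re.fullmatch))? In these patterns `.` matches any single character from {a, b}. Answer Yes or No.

No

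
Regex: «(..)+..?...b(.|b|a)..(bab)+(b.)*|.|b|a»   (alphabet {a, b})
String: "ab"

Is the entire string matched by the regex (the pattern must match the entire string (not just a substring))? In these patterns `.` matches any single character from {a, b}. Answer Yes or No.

No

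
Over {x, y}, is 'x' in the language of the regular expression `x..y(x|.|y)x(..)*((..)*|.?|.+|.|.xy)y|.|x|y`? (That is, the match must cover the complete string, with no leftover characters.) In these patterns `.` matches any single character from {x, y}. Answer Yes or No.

Yes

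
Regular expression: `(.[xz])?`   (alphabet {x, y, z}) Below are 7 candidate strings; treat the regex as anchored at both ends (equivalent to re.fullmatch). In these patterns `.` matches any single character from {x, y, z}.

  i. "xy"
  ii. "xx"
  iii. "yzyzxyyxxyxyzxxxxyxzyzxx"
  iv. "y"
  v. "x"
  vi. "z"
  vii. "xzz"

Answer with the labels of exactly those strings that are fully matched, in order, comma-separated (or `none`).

i → no match
ii → match
iii → no match
iv → no match
v → no match
vi → no match
vii → no match

ii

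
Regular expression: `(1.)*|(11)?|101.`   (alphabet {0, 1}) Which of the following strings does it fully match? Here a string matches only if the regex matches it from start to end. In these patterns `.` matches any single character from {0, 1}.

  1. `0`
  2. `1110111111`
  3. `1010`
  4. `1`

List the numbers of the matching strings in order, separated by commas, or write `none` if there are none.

2, 3

1 → no match
2 → match
3 → match
4 → no match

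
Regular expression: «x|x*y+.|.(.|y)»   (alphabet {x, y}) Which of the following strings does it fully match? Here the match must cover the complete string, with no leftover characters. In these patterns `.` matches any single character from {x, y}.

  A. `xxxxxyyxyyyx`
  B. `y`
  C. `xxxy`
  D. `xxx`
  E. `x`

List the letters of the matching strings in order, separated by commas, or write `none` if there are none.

E

A → no match
B → no match
C → no match
D → no match
E → match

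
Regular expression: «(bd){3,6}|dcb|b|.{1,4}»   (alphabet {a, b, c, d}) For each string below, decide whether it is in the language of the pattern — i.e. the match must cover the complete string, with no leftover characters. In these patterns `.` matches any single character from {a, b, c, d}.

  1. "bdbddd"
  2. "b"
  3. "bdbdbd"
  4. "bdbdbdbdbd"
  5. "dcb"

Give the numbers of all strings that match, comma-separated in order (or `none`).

2, 3, 4, 5

1 → no match
2 → match
3 → match
4 → match
5 → match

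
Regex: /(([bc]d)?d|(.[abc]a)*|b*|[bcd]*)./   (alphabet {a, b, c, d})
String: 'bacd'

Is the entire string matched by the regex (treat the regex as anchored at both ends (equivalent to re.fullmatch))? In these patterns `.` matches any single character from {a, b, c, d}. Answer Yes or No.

No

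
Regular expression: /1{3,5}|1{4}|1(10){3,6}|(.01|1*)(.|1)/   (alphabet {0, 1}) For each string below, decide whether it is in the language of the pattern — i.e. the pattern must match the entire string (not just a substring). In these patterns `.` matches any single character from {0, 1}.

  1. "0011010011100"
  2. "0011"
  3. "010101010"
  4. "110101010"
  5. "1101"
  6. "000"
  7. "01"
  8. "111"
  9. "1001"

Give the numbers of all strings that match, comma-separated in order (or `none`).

2, 4, 8

1 → no match
2 → match
3 → no match
4 → match
5 → no match
6 → no match
7 → no match
8 → match
9 → no match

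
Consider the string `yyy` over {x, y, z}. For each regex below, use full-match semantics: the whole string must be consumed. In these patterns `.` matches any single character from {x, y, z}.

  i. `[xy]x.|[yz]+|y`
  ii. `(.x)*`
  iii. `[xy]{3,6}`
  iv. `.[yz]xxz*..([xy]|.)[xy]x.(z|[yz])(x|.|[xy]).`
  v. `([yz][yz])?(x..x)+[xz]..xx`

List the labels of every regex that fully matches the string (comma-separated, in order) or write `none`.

i, iii

i → match
ii → no match
iii → match
iv → no match
v → no match — must end with `xx`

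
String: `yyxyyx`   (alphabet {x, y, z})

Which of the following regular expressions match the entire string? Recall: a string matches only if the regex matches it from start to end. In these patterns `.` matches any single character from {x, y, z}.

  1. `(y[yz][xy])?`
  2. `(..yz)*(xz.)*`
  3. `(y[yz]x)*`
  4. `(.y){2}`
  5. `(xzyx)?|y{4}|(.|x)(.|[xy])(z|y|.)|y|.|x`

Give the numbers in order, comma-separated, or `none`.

3

1 → no match
2 → no match
3 → match
4 → no match — must end with `y`
5 → no match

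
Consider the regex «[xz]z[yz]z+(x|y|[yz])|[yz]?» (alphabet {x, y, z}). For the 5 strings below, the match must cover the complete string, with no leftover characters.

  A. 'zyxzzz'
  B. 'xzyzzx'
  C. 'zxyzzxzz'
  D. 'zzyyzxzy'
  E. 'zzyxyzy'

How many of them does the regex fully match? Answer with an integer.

1

A → no match
B → match
C → no match
D → no match
E → no match
Total matched: 1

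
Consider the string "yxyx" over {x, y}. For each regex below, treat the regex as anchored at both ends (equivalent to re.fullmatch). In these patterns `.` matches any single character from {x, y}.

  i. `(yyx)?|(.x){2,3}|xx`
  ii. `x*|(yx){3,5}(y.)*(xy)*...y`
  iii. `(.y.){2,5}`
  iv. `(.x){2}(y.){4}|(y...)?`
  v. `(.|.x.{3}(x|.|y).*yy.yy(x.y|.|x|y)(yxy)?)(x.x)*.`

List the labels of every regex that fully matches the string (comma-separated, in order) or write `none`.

i, iv

i → match
ii → no match
iii → no match
iv → match
v → no match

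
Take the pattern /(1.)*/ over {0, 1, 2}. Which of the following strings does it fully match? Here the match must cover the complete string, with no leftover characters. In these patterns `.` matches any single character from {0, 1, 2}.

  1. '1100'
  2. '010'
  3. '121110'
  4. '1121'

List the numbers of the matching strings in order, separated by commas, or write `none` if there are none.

1 → no match
2 → no match
3 → match
4 → no match

3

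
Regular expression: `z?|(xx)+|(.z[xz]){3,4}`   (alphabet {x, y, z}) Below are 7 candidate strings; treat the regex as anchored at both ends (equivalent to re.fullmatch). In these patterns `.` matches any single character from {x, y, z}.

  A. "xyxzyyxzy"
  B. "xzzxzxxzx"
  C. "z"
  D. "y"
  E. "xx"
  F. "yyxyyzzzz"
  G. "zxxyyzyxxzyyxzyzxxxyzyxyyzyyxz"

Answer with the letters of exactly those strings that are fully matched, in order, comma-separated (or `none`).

B, C, E

A → no match
B → match
C → match
D → no match
E → match
F → no match
G → no match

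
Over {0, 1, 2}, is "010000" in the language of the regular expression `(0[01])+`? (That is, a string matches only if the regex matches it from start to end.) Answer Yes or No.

Yes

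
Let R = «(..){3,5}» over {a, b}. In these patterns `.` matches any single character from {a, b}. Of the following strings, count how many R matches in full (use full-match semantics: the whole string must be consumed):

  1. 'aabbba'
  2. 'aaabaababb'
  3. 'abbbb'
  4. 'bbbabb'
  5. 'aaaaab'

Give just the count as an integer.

4

1. 'aabbba' → match
2. 'aaabaababb' → match
3. 'abbbb' → no match
4. 'bbbabb' → match
5. 'aaaaab' → match
Total matched: 4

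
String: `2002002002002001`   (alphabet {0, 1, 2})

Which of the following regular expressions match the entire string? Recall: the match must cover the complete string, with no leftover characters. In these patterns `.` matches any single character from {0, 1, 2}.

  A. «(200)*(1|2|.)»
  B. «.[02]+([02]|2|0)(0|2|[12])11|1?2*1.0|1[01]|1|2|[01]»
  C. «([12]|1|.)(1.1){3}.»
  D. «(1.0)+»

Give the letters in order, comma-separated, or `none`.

A

A → match
B → no match
C → no match
D → no match — must start with `1`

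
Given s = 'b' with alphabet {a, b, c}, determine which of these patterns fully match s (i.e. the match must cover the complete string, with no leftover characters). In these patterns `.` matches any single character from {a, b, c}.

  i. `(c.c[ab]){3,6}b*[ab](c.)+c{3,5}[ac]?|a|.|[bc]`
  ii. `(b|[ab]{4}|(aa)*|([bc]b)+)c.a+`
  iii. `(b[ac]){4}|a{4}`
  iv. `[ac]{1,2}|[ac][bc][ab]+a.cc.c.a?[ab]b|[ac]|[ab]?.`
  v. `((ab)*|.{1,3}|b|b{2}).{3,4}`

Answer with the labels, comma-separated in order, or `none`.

i, iv

i → match
ii → no match — must end with 'a'
iii → no match
iv → match
v → no match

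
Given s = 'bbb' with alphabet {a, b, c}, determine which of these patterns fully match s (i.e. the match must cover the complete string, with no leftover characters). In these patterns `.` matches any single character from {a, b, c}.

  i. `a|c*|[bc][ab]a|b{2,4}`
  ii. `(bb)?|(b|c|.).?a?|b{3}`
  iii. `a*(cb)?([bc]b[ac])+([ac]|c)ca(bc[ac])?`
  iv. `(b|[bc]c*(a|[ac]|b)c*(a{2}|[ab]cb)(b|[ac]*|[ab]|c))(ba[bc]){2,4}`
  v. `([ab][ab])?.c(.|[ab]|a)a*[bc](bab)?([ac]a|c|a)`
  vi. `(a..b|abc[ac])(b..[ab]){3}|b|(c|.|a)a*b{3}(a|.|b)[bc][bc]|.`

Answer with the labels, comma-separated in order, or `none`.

i, ii

i → match
ii → match
iii → no match
iv → no match
v → no match
vi → no match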